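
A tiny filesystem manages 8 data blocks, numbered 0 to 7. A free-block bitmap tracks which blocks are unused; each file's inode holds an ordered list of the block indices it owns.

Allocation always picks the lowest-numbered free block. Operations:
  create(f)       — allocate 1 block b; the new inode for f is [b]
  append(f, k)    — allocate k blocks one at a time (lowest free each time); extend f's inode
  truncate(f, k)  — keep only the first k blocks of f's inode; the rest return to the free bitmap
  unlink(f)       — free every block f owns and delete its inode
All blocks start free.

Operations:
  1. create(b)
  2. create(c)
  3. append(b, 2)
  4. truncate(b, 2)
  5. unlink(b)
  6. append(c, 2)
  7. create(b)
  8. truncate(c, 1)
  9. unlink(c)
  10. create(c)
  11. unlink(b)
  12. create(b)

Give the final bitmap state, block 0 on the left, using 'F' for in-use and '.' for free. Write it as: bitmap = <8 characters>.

bitmap = FF......

after create(b) → b:[0]  free=[F.......]
after create(c) → b:[0], c:[1]  free=[FF......]
after append(b, 2) → b:[0, 2, 3], c:[1]  free=[FFFF....]
after truncate(b, 2) → b:[0, 2], c:[1]  free=[FFF.....]
after unlink(b) → c:[1]  free=[.F......]
after append(c, 2) → c:[1, 0, 2]  free=[FFF.....]
after create(b) → b:[3], c:[1, 0, 2]  free=[FFFF....]
after truncate(c, 1) → b:[3], c:[1]  free=[.F.F....]
after unlink(c) → b:[3]  free=[...F....]
after create(c) → b:[3], c:[0]  free=[F..F....]
after unlink(b) → c:[0]  free=[F.......]
after create(b) → b:[1], c:[0]  free=[FF......]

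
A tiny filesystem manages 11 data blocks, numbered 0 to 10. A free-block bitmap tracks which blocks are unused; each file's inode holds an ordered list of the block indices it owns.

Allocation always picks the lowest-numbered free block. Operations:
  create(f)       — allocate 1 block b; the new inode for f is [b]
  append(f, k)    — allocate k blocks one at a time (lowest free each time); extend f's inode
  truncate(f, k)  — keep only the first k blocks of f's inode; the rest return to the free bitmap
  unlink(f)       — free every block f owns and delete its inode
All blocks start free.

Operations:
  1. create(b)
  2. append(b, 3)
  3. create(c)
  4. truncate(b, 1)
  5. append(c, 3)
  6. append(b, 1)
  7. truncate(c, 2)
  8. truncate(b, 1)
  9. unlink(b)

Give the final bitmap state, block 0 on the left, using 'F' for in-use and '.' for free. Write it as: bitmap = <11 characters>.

bitmap = .F..F......

after create(b) → b:[0]  free=[F..........]
after append(b, 3) → b:[0, 1, 2, 3]  free=[FFFF.......]
after create(c) → b:[0, 1, 2, 3], c:[4]  free=[FFFFF......]
after truncate(b, 1) → b:[0], c:[4]  free=[F...F......]
after append(c, 3) → b:[0], c:[4, 1, 2, 3]  free=[FFFFF......]
after append(b, 1) → b:[0, 5], c:[4, 1, 2, 3]  free=[FFFFFF.....]
after truncate(c, 2) → b:[0, 5], c:[4, 1]  free=[FF..FF.....]
after truncate(b, 1) → b:[0], c:[4, 1]  free=[FF..F......]
after unlink(b) → c:[4, 1]  free=[.F..F......]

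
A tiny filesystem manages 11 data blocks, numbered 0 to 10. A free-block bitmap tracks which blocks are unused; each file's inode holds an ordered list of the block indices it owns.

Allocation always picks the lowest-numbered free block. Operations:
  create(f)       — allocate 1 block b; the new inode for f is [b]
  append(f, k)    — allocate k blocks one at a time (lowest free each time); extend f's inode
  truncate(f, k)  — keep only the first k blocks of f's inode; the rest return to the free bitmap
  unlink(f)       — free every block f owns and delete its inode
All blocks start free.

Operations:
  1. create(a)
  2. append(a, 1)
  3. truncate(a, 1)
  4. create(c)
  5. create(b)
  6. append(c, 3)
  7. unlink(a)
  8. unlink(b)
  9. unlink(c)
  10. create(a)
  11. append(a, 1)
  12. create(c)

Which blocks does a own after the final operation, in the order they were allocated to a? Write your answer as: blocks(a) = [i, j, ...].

blocks(a) = [0, 1]

create(a): bitmap=F.......... | a=[0]
append(a, 1): bitmap=FF......... | a=[0, 1]
truncate(a, 1): bitmap=F.......... | a=[0]
create(c): bitmap=FF......... | a=[0] c=[1]
create(b): bitmap=FFF........ | a=[0] b=[2] c=[1]
append(c, 3): bitmap=FFFFFF..... | a=[0] b=[2] c=[1, 3, 4, 5]
unlink(a): bitmap=.FFFFF..... | b=[2] c=[1, 3, 4, 5]
unlink(b): bitmap=.F.FFF..... | c=[1, 3, 4, 5]
unlink(c): bitmap=........... | 
create(a): bitmap=F.......... | a=[0]
append(a, 1): bitmap=FF......... | a=[0, 1]
create(c): bitmap=FFF........ | a=[0, 1] c=[2]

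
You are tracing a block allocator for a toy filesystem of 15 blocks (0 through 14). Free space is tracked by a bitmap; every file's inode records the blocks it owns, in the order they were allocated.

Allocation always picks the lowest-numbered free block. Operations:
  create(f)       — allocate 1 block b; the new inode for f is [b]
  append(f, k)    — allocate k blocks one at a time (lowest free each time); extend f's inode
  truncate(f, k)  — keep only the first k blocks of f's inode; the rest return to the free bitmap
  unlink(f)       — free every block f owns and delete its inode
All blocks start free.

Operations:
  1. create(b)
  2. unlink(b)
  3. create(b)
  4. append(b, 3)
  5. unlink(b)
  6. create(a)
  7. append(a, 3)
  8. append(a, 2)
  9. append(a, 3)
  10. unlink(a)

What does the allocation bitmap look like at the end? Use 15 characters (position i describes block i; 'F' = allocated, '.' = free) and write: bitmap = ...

bitmap = ...............

[1] create(b) — b=0 (map F..............)
[2] unlink(b) —  (map ...............)
[3] create(b) — b=0 (map F..............)
[4] append(b, 3) — b=0,1,2,3 (map FFFF...........)
[5] unlink(b) —  (map ...............)
[6] create(a) — a=0 (map F..............)
[7] append(a, 3) — a=0,1,2,3 (map FFFF...........)
[8] append(a, 2) — a=0,1,2,3,4,5 (map FFFFFF.........)
[9] append(a, 3) — a=0,1,2,3,4,5,6,7,8 (map FFFFFFFFF......)
[10] unlink(a) —  (map ...............)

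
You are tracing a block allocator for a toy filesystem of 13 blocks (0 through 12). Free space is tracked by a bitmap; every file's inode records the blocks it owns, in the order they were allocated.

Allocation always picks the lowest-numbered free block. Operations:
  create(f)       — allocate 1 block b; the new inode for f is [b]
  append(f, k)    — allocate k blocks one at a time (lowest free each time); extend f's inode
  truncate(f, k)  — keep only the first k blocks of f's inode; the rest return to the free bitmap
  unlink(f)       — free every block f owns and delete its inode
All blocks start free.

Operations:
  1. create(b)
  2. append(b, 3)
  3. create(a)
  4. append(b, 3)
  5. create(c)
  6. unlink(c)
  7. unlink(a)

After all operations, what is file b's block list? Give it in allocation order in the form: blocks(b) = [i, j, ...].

blocks(b) = [0, 1, 2, 3, 5, 6, 7]

[1] create(b) — b=0 (map F............)
[2] append(b, 3) — b=0,1,2,3 (map FFFF.........)
[3] create(a) — a=4 b=0,1,2,3 (map FFFFF........)
[4] append(b, 3) — a=4 b=0,1,2,3,5,6,7 (map FFFFFFFF.....)
[5] create(c) — a=4 b=0,1,2,3,5,6,7 c=8 (map FFFFFFFFF....)
[6] unlink(c) — a=4 b=0,1,2,3,5,6,7 (map FFFFFFFF.....)
[7] unlink(a) — b=0,1,2,3,5,6,7 (map FFFF.FFF.....)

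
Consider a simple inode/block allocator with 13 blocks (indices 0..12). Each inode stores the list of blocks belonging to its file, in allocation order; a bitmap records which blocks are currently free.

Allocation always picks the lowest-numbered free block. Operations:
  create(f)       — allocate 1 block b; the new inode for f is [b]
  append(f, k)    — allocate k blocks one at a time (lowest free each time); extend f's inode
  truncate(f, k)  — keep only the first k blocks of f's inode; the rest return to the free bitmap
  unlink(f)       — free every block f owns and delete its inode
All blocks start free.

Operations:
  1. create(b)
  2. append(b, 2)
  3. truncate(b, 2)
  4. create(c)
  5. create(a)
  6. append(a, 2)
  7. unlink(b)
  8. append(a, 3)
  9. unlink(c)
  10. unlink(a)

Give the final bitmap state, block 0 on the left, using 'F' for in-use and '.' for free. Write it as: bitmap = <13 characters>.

  1. create(b)  ⇒  F............  {b→[0]}
  2. append(b, 2)  ⇒  FFF..........  {b→[0, 1, 2]}
  3. truncate(b, 2)  ⇒  FF...........  {b→[0, 1]}
  4. create(c)  ⇒  FFF..........  {b→[0, 1]; c→[2]}
  5. create(a)  ⇒  FFFF.........  {a→[3]; b→[0, 1]; c→[2]}
  6. append(a, 2)  ⇒  FFFFFF.......  {a→[3, 4, 5]; b→[0, 1]; c→[2]}
  7. unlink(b)  ⇒  ..FFFF.......  {a→[3, 4, 5]; c→[2]}
  8. append(a, 3)  ⇒  FFFFFFF......  {a→[3, 4, 5, 0, 1, 6]; c→[2]}
  9. unlink(c)  ⇒  FF.FFFF......  {a→[3, 4, 5, 0, 1, 6]}
  10. unlink(a)  ⇒  .............  {}

bitmap = .............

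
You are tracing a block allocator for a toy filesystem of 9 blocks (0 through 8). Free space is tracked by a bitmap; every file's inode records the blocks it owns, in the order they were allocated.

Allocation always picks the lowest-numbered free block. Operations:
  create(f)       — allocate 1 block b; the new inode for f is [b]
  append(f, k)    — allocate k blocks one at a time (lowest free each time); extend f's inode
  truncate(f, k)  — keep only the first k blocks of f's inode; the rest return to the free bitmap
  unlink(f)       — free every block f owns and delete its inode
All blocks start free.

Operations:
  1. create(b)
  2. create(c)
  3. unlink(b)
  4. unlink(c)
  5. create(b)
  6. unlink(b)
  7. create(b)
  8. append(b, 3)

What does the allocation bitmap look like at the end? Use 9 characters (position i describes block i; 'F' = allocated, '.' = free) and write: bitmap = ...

bitmap = FFFF.....

[1] create(b) — b=0 (map F........)
[2] create(c) — b=0 c=1 (map FF.......)
[3] unlink(b) — c=1 (map .F.......)
[4] unlink(c) —  (map .........)
[5] create(b) — b=0 (map F........)
[6] unlink(b) —  (map .........)
[7] create(b) — b=0 (map F........)
[8] append(b, 3) — b=0,1,2,3 (map FFFF.....)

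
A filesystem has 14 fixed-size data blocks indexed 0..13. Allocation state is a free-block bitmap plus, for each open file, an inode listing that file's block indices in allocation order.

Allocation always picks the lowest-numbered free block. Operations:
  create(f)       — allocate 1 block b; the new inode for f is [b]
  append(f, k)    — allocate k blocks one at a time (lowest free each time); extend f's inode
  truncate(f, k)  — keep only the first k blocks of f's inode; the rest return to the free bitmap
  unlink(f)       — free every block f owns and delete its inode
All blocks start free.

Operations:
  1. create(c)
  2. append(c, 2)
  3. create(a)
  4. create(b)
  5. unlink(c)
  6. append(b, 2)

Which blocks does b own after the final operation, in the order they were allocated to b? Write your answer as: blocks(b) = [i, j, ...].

blocks(b) = [4, 0, 1]

after create(c) → c:[0]  free=[F.............]
after append(c, 2) → c:[0, 1, 2]  free=[FFF...........]
after create(a) → a:[3], c:[0, 1, 2]  free=[FFFF..........]
after create(b) → a:[3], b:[4], c:[0, 1, 2]  free=[FFFFF.........]
after unlink(c) → a:[3], b:[4]  free=[...FF.........]
after append(b, 2) → a:[3], b:[4, 0, 1]  free=[FF.FF.........]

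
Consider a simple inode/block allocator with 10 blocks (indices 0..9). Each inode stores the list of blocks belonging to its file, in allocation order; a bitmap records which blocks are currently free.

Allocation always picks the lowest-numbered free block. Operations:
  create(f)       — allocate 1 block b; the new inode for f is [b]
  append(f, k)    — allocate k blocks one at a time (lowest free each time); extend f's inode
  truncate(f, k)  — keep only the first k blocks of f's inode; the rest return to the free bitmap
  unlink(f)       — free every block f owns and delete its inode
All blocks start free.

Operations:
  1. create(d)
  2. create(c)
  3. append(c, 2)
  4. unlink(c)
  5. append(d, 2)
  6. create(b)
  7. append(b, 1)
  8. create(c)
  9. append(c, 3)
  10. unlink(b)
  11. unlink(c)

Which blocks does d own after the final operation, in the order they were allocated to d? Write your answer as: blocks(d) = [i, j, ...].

  1. create(d)  ⇒  F.........  {d→[0]}
  2. create(c)  ⇒  FF........  {c→[1]; d→[0]}
  3. append(c, 2)  ⇒  FFFF......  {c→[1, 2, 3]; d→[0]}
  4. unlink(c)  ⇒  F.........  {d→[0]}
  5. append(d, 2)  ⇒  FFF.......  {d→[0, 1, 2]}
  6. create(b)  ⇒  FFFF......  {b→[3]; d→[0, 1, 2]}
  7. append(b, 1)  ⇒  FFFFF.....  {b→[3, 4]; d→[0, 1, 2]}
  8. create(c)  ⇒  FFFFFF....  {b→[3, 4]; c→[5]; d→[0, 1, 2]}
  9. append(c, 3)  ⇒  FFFFFFFFF.  {b→[3, 4]; c→[5, 6, 7, 8]; d→[0, 1, 2]}
  10. unlink(b)  ⇒  FFF..FFFF.  {c→[5, 6, 7, 8]; d→[0, 1, 2]}
  11. unlink(c)  ⇒  FFF.......  {d→[0, 1, 2]}

blocks(d) = [0, 1, 2]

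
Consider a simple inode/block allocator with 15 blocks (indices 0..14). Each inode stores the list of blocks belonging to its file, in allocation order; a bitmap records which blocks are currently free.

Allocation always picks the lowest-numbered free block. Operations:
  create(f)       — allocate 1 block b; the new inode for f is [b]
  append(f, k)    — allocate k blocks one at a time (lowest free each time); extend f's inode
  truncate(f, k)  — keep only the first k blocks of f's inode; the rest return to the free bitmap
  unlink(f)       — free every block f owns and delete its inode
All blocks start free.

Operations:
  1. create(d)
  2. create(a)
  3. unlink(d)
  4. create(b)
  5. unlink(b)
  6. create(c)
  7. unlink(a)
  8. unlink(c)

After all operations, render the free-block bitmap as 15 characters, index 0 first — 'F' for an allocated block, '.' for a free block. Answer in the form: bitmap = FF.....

bitmap = ...............

after create(d) → d:[0]  free=[F..............]
after create(a) → a:[1], d:[0]  free=[FF.............]
after unlink(d) → a:[1]  free=[.F.............]
after create(b) → a:[1], b:[0]  free=[FF.............]
after unlink(b) → a:[1]  free=[.F.............]
after create(c) → a:[1], c:[0]  free=[FF.............]
after unlink(a) → c:[0]  free=[F..............]
after unlink(c) →   free=[...............]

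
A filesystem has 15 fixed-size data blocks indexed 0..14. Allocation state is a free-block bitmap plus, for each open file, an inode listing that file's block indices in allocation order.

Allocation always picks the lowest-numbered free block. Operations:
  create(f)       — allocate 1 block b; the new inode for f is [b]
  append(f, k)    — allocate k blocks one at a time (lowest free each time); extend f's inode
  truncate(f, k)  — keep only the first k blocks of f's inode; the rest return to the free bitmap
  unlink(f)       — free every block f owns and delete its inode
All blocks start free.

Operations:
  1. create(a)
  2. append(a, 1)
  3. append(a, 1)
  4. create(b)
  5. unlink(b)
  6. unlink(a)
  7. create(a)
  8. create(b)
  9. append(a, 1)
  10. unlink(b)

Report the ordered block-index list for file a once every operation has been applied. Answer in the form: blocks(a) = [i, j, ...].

blocks(a) = [0, 2]

  1. create(a)  ⇒  F..............  {a→[0]}
  2. append(a, 1)  ⇒  FF.............  {a→[0, 1]}
  3. append(a, 1)  ⇒  FFF............  {a→[0, 1, 2]}
  4. create(b)  ⇒  FFFF...........  {a→[0, 1, 2]; b→[3]}
  5. unlink(b)  ⇒  FFF............  {a→[0, 1, 2]}
  6. unlink(a)  ⇒  ...............  {}
  7. create(a)  ⇒  F..............  {a→[0]}
  8. create(b)  ⇒  FF.............  {a→[0]; b→[1]}
  9. append(a, 1)  ⇒  FFF............  {a→[0, 2]; b→[1]}
  10. unlink(b)  ⇒  F.F............  {a→[0, 2]}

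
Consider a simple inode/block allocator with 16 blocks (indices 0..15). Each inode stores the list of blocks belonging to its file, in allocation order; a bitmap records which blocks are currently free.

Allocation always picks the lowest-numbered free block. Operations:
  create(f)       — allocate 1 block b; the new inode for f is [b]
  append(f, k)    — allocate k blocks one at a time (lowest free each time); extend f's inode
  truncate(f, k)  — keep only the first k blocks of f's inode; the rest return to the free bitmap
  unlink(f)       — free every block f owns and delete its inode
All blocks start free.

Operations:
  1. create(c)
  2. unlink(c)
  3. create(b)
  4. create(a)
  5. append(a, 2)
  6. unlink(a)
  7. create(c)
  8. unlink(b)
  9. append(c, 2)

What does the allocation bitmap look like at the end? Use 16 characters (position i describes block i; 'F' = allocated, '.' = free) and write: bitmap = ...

bitmap = FFF.............

  1. create(c)  ⇒  F...............  {c→[0]}
  2. unlink(c)  ⇒  ................  {}
  3. create(b)  ⇒  F...............  {b→[0]}
  4. create(a)  ⇒  FF..............  {a→[1]; b→[0]}
  5. append(a, 2)  ⇒  FFFF............  {a→[1, 2, 3]; b→[0]}
  6. unlink(a)  ⇒  F...............  {b→[0]}
  7. create(c)  ⇒  FF..............  {b→[0]; c→[1]}
  8. unlink(b)  ⇒  .F..............  {c→[1]}
  9. append(c, 2)  ⇒  FFF.............  {c→[1, 0, 2]}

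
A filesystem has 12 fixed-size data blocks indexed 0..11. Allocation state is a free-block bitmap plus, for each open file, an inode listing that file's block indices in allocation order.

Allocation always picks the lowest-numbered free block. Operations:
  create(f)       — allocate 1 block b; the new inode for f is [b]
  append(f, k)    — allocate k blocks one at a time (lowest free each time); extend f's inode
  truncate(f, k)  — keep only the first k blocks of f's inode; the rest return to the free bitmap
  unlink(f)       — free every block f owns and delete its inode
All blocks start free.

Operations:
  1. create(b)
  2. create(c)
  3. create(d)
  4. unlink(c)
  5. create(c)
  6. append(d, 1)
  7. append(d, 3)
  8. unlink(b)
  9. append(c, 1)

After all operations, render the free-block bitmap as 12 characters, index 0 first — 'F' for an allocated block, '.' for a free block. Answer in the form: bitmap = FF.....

bitmap = FFFFFFF.....

[1] create(b) — b=0 (map F...........)
[2] create(c) — b=0 c=1 (map FF..........)
[3] create(d) — b=0 c=1 d=2 (map FFF.........)
[4] unlink(c) — b=0 d=2 (map F.F.........)
[5] create(c) — b=0 c=1 d=2 (map FFF.........)
[6] append(d, 1) — b=0 c=1 d=2,3 (map FFFF........)
[7] append(d, 3) — b=0 c=1 d=2,3,4,5,6 (map FFFFFFF.....)
[8] unlink(b) — c=1 d=2,3,4,5,6 (map .FFFFFF.....)
[9] append(c, 1) — c=1,0 d=2,3,4,5,6 (map FFFFFFF.....)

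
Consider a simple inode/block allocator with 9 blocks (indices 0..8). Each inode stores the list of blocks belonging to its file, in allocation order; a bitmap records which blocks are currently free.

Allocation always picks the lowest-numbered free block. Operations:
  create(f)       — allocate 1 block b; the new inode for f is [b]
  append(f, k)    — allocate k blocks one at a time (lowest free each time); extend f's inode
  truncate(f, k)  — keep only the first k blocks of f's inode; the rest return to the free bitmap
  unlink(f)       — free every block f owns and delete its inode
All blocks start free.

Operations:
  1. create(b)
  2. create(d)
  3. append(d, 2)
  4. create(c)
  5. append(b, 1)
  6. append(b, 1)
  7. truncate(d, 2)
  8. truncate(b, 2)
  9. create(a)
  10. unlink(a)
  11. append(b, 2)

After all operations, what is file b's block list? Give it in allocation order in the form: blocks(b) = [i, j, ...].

blocks(b) = [0, 5, 3, 6]

  1. create(b)  ⇒  F........  {b→[0]}
  2. create(d)  ⇒  FF.......  {b→[0]; d→[1]}
  3. append(d, 2)  ⇒  FFFF.....  {b→[0]; d→[1, 2, 3]}
  4. create(c)  ⇒  FFFFF....  {b→[0]; c→[4]; d→[1, 2, 3]}
  5. append(b, 1)  ⇒  FFFFFF...  {b→[0, 5]; c→[4]; d→[1, 2, 3]}
  6. append(b, 1)  ⇒  FFFFFFF..  {b→[0, 5, 6]; c→[4]; d→[1, 2, 3]}
  7. truncate(d, 2)  ⇒  FFF.FFF..  {b→[0, 5, 6]; c→[4]; d→[1, 2]}
  8. truncate(b, 2)  ⇒  FFF.FF...  {b→[0, 5]; c→[4]; d→[1, 2]}
  9. create(a)  ⇒  FFFFFF...  {a→[3]; b→[0, 5]; c→[4]; d→[1, 2]}
  10. unlink(a)  ⇒  FFF.FF...  {b→[0, 5]; c→[4]; d→[1, 2]}
  11. append(b, 2)  ⇒  FFFFFFF..  {b→[0, 5, 3, 6]; c→[4]; d→[1, 2]}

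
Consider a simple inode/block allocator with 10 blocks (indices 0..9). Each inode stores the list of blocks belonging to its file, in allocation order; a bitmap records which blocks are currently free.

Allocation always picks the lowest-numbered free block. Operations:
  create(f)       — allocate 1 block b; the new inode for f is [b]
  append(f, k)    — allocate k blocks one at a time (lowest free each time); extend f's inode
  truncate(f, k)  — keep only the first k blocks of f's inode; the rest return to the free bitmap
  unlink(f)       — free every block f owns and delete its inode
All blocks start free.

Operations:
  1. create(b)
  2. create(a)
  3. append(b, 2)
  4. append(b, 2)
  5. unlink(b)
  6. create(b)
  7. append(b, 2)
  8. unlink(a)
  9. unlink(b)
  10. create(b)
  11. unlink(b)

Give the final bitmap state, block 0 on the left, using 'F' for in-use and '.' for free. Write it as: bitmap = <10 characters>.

  1. create(b)  ⇒  F.........  {b→[0]}
  2. create(a)  ⇒  FF........  {a→[1]; b→[0]}
  3. append(b, 2)  ⇒  FFFF......  {a→[1]; b→[0, 2, 3]}
  4. append(b, 2)  ⇒  FFFFFF....  {a→[1]; b→[0, 2, 3, 4, 5]}
  5. unlink(b)  ⇒  .F........  {a→[1]}
  6. create(b)  ⇒  FF........  {a→[1]; b→[0]}
  7. append(b, 2)  ⇒  FFFF......  {a→[1]; b→[0, 2, 3]}
  8. unlink(a)  ⇒  F.FF......  {b→[0, 2, 3]}
  9. unlink(b)  ⇒  ..........  {}
  10. create(b)  ⇒  F.........  {b→[0]}
  11. unlink(b)  ⇒  ..........  {}

bitmap = ..........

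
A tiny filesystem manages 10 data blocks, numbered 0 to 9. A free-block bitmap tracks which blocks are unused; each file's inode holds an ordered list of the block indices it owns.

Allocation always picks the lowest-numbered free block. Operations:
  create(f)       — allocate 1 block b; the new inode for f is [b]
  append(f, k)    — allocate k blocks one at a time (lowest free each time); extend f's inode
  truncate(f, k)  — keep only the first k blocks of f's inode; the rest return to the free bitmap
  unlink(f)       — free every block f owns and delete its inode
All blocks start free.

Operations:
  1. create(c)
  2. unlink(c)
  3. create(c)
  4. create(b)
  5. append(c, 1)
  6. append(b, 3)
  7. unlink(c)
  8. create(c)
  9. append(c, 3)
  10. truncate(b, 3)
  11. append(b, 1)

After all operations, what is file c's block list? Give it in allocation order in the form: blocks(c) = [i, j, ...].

blocks(c) = [0, 2, 6, 7]

[1] create(c) — c=0 (map F.........)
[2] unlink(c) —  (map ..........)
[3] create(c) — c=0 (map F.........)
[4] create(b) — b=1 c=0 (map FF........)
[5] append(c, 1) — b=1 c=0,2 (map FFF.......)
[6] append(b, 3) — b=1,3,4,5 c=0,2 (map FFFFFF....)
[7] unlink(c) — b=1,3,4,5 (map .F.FFF....)
[8] create(c) — b=1,3,4,5 c=0 (map FF.FFF....)
[9] append(c, 3) — b=1,3,4,5 c=0,2,6,7 (map FFFFFFFF..)
[10] truncate(b, 3) — b=1,3,4 c=0,2,6,7 (map FFFFF.FF..)
[11] append(b, 1) — b=1,3,4,5 c=0,2,6,7 (map FFFFFFFF..)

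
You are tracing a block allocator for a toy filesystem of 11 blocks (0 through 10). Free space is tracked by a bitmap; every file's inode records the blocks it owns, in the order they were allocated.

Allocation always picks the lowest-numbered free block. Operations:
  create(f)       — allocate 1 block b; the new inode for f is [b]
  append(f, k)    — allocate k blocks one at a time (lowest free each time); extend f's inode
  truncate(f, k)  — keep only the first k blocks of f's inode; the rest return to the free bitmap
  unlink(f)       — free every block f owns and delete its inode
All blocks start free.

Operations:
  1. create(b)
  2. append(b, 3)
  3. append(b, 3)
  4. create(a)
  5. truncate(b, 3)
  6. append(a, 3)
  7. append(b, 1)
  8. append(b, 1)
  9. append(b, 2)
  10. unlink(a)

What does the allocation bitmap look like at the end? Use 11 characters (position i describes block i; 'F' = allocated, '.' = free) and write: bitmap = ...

bitmap = FFF...F.FFF

[1] create(b) — b=0 (map F..........)
[2] append(b, 3) — b=0,1,2,3 (map FFFF.......)
[3] append(b, 3) — b=0,1,2,3,4,5,6 (map FFFFFFF....)
[4] create(a) — a=7 b=0,1,2,3,4,5,6 (map FFFFFFFF...)
[5] truncate(b, 3) — a=7 b=0,1,2 (map FFF....F...)
[6] append(a, 3) — a=7,3,4,5 b=0,1,2 (map FFFFFF.F...)
[7] append(b, 1) — a=7,3,4,5 b=0,1,2,6 (map FFFFFFFF...)
[8] append(b, 1) — a=7,3,4,5 b=0,1,2,6,8 (map FFFFFFFFF..)
[9] append(b, 2) — a=7,3,4,5 b=0,1,2,6,8,9,10 (map FFFFFFFFFFF)
[10] unlink(a) — b=0,1,2,6,8,9,10 (map FFF...F.FFF)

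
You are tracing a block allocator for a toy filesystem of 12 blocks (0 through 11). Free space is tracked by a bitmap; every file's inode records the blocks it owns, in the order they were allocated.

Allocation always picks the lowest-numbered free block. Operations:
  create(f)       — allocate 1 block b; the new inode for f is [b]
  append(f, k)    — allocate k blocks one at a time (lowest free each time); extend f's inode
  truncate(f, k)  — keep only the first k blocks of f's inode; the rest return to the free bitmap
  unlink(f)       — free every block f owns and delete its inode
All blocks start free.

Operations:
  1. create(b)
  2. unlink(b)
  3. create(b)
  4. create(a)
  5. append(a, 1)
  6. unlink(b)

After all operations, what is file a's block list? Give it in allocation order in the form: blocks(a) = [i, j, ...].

blocks(a) = [1, 2]

  1. create(b)  ⇒  F...........  {b→[0]}
  2. unlink(b)  ⇒  ............  {}
  3. create(b)  ⇒  F...........  {b→[0]}
  4. create(a)  ⇒  FF..........  {a→[1]; b→[0]}
  5. append(a, 1)  ⇒  FFF.........  {a→[1, 2]; b→[0]}
  6. unlink(b)  ⇒  .FF.........  {a→[1, 2]}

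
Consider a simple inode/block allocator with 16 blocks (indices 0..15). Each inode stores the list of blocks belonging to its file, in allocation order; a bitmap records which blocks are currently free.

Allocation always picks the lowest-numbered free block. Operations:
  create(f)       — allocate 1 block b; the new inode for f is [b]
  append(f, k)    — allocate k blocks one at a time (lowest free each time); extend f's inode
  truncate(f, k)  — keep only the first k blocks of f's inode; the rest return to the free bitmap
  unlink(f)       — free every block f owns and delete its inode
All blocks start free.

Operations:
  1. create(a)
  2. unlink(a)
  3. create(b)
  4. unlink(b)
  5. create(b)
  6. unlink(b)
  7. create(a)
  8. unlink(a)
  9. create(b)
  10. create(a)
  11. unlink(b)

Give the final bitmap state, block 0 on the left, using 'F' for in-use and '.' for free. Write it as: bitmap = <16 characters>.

  1. create(a)  ⇒  F...............  {a→[0]}
  2. unlink(a)  ⇒  ................  {}
  3. create(b)  ⇒  F...............  {b→[0]}
  4. unlink(b)  ⇒  ................  {}
  5. create(b)  ⇒  F...............  {b→[0]}
  6. unlink(b)  ⇒  ................  {}
  7. create(a)  ⇒  F...............  {a→[0]}
  8. unlink(a)  ⇒  ................  {}
  9. create(b)  ⇒  F...............  {b→[0]}
  10. create(a)  ⇒  FF..............  {a→[1]; b→[0]}
  11. unlink(b)  ⇒  .F..............  {a→[1]}

bitmap = .F..............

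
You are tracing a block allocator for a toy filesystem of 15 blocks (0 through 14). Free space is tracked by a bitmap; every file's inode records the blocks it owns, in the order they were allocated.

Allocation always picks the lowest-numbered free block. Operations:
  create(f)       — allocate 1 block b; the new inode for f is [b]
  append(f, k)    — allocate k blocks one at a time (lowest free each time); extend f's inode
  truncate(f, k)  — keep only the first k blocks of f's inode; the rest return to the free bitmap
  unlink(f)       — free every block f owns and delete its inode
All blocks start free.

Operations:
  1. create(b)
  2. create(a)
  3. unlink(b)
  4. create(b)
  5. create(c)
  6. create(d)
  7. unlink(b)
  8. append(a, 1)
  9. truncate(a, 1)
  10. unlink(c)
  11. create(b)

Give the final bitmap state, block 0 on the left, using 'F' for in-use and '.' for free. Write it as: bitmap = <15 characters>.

bitmap = FF.F...........

after create(b) → b:[0]  free=[F..............]
after create(a) → a:[1], b:[0]  free=[FF.............]
after unlink(b) → a:[1]  free=[.F.............]
after create(b) → a:[1], b:[0]  free=[FF.............]
after create(c) → a:[1], b:[0], c:[2]  free=[FFF............]
after create(d) → a:[1], b:[0], c:[2], d:[3]  free=[FFFF...........]
after unlink(b) → a:[1], c:[2], d:[3]  free=[.FFF...........]
after append(a, 1) → a:[1, 0], c:[2], d:[3]  free=[FFFF...........]
after truncate(a, 1) → a:[1], c:[2], d:[3]  free=[.FFF...........]
after unlink(c) → a:[1], d:[3]  free=[.F.F...........]
after create(b) → a:[1], b:[0], d:[3]  free=[FF.F...........]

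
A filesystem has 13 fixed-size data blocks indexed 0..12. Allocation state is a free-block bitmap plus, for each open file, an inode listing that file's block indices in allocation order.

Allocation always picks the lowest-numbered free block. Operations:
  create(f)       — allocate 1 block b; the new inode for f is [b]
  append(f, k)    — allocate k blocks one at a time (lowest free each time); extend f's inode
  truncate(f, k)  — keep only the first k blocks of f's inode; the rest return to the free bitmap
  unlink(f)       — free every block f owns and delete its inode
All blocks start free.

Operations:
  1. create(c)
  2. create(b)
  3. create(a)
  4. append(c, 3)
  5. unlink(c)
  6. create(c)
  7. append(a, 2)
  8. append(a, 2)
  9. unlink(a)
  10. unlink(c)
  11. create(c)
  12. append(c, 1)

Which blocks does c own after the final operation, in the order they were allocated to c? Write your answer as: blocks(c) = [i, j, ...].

blocks(c) = [0, 2]

after create(c) → c:[0]  free=[F............]
after create(b) → b:[1], c:[0]  free=[FF...........]
after create(a) → a:[2], b:[1], c:[0]  free=[FFF..........]
after append(c, 3) → a:[2], b:[1], c:[0, 3, 4, 5]  free=[FFFFFF.......]
after unlink(c) → a:[2], b:[1]  free=[.FF..........]
after create(c) → a:[2], b:[1], c:[0]  free=[FFF..........]
after append(a, 2) → a:[2, 3, 4], b:[1], c:[0]  free=[FFFFF........]
after append(a, 2) → a:[2, 3, 4, 5, 6], b:[1], c:[0]  free=[FFFFFFF......]
after unlink(a) → b:[1], c:[0]  free=[FF...........]
after unlink(c) → b:[1]  free=[.F...........]
after create(c) → b:[1], c:[0]  free=[FF...........]
after append(c, 1) → b:[1], c:[0, 2]  free=[FFF..........]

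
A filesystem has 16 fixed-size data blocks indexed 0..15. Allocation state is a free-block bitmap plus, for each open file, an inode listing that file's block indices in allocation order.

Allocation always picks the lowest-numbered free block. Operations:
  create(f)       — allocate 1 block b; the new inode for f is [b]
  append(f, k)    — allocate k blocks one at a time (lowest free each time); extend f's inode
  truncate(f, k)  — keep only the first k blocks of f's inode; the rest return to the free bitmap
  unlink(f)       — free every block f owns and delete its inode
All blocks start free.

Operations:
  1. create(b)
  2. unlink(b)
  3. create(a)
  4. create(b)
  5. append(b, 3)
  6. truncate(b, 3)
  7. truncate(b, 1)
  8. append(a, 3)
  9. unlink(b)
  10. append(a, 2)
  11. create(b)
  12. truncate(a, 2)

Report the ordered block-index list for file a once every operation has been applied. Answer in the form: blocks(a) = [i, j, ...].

[1] create(b) — b=0 (map F...............)
[2] unlink(b) —  (map ................)
[3] create(a) — a=0 (map F...............)
[4] create(b) — a=0 b=1 (map FF..............)
[5] append(b, 3) — a=0 b=1,2,3,4 (map FFFFF...........)
[6] truncate(b, 3) — a=0 b=1,2,3 (map FFFF............)
[7] truncate(b, 1) — a=0 b=1 (map FF..............)
[8] append(a, 3) — a=0,2,3,4 b=1 (map FFFFF...........)
[9] unlink(b) — a=0,2,3,4 (map F.FFF...........)
[10] append(a, 2) — a=0,2,3,4,1,5 (map FFFFFF..........)
[11] create(b) — a=0,2,3,4,1,5 b=6 (map FFFFFFF.........)
[12] truncate(a, 2) — a=0,2 b=6 (map F.F...F.........)

blocks(a) = [0, 2]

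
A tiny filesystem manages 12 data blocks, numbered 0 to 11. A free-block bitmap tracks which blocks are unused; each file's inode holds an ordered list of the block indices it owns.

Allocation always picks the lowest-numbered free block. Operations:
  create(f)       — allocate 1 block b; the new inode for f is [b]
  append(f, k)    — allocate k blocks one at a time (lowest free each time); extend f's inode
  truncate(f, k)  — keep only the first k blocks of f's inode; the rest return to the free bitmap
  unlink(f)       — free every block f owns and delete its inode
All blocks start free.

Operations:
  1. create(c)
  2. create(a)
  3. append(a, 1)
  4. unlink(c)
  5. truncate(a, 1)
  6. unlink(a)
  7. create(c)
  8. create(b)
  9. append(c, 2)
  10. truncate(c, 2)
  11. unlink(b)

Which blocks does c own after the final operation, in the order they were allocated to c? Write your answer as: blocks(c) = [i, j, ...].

blocks(c) = [0, 2]

create(c): bitmap=F........... | c=[0]
create(a): bitmap=FF.......... | a=[1] c=[0]
append(a, 1): bitmap=FFF......... | a=[1, 2] c=[0]
unlink(c): bitmap=.FF......... | a=[1, 2]
truncate(a, 1): bitmap=.F.......... | a=[1]
unlink(a): bitmap=............ | 
create(c): bitmap=F........... | c=[0]
create(b): bitmap=FF.......... | b=[1] c=[0]
append(c, 2): bitmap=FFFF........ | b=[1] c=[0, 2, 3]
truncate(c, 2): bitmap=FFF......... | b=[1] c=[0, 2]
unlink(b): bitmap=F.F......... | c=[0, 2]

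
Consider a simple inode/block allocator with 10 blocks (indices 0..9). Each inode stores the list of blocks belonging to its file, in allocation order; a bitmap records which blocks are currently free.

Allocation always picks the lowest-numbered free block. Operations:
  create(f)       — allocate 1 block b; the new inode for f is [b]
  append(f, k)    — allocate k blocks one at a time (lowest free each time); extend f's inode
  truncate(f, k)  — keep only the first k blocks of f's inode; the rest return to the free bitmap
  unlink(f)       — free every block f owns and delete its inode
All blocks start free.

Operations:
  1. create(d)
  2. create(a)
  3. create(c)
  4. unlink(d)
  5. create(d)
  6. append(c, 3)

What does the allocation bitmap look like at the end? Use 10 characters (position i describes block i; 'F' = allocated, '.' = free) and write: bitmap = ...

bitmap = FFFFFF....

  1. create(d)  ⇒  F.........  {d→[0]}
  2. create(a)  ⇒  FF........  {a→[1]; d→[0]}
  3. create(c)  ⇒  FFF.......  {a→[1]; c→[2]; d→[0]}
  4. unlink(d)  ⇒  .FF.......  {a→[1]; c→[2]}
  5. create(d)  ⇒  FFF.......  {a→[1]; c→[2]; d→[0]}
  6. append(c, 3)  ⇒  FFFFFF....  {a→[1]; c→[2, 3, 4, 5]; d→[0]}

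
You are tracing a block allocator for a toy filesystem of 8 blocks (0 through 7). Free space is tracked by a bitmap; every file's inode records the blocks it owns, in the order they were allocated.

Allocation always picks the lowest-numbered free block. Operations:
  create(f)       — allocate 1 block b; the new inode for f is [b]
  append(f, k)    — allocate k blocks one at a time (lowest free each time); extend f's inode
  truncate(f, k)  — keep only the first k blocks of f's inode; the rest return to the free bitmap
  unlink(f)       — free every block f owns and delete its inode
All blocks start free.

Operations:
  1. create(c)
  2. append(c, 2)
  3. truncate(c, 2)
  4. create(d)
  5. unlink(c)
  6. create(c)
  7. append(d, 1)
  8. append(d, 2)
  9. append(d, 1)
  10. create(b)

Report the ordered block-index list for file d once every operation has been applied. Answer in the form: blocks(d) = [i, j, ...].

after create(c) → c:[0]  free=[F.......]
after append(c, 2) → c:[0, 1, 2]  free=[FFF.....]
after truncate(c, 2) → c:[0, 1]  free=[FF......]
after create(d) → c:[0, 1], d:[2]  free=[FFF.....]
after unlink(c) → d:[2]  free=[..F.....]
after create(c) → c:[0], d:[2]  free=[F.F.....]
after append(d, 1) → c:[0], d:[2, 1]  free=[FFF.....]
after append(d, 2) → c:[0], d:[2, 1, 3, 4]  free=[FFFFF...]
after append(d, 1) → c:[0], d:[2, 1, 3, 4, 5]  free=[FFFFFF..]
after create(b) → b:[6], c:[0], d:[2, 1, 3, 4, 5]  free=[FFFFFFF.]

blocks(d) = [2, 1, 3, 4, 5]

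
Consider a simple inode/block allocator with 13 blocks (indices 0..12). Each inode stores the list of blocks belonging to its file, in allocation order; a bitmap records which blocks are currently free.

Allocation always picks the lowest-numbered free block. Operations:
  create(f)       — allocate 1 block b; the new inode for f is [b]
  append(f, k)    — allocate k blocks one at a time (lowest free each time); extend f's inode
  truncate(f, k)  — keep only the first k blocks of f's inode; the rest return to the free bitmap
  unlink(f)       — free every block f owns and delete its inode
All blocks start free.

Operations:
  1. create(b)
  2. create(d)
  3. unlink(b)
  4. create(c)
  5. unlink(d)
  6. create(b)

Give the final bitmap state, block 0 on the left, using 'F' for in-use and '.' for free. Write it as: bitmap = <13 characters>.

bitmap = FF...........

create(b): bitmap=F............ | b=[0]
create(d): bitmap=FF........... | b=[0] d=[1]
unlink(b): bitmap=.F........... | d=[1]
create(c): bitmap=FF........... | c=[0] d=[1]
unlink(d): bitmap=F............ | c=[0]
create(b): bitmap=FF........... | b=[1] c=[0]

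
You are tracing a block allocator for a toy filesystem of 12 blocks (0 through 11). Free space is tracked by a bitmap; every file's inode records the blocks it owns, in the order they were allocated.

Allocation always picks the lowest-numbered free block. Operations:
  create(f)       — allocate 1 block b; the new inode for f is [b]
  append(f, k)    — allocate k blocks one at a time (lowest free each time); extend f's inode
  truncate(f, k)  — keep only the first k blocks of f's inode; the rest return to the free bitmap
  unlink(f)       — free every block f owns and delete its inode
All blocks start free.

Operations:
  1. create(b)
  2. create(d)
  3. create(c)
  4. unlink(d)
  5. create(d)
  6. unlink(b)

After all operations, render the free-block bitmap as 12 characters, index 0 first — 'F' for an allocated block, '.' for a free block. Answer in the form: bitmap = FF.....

bitmap = .FF.........

create(b): bitmap=F........... | b=[0]
create(d): bitmap=FF.......... | b=[0] d=[1]
create(c): bitmap=FFF......... | b=[0] c=[2] d=[1]
unlink(d): bitmap=F.F......... | b=[0] c=[2]
create(d): bitmap=FFF......... | b=[0] c=[2] d=[1]
unlink(b): bitmap=.FF......... | c=[2] d=[1]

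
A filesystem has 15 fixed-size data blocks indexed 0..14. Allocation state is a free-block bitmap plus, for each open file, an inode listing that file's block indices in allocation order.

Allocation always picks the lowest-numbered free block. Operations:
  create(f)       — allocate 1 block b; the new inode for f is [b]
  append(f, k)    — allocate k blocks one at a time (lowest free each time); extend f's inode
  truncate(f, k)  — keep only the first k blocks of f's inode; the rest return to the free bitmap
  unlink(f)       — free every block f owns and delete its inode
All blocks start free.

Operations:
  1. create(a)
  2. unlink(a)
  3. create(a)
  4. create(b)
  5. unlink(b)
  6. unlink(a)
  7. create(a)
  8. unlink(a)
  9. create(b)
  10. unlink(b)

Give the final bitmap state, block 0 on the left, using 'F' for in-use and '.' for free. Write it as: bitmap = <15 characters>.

bitmap = ...............

after create(a) → a:[0]  free=[F..............]
after unlink(a) →   free=[...............]
after create(a) → a:[0]  free=[F..............]
after create(b) → a:[0], b:[1]  free=[FF.............]
after unlink(b) → a:[0]  free=[F..............]
after unlink(a) →   free=[...............]
after create(a) → a:[0]  free=[F..............]
after unlink(a) →   free=[...............]
after create(b) → b:[0]  free=[F..............]
after unlink(b) →   free=[...............]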